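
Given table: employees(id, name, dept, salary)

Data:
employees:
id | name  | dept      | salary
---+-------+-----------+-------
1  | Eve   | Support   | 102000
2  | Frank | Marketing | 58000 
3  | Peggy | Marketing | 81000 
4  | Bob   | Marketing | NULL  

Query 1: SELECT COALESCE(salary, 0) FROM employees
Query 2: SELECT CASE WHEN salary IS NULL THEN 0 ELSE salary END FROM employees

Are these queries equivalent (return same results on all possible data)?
Yes, equivalent

Both queries return: [(0,), (58000,), (81000,), (102000,)]

Reason: COALESCE vs CASE for NULL handling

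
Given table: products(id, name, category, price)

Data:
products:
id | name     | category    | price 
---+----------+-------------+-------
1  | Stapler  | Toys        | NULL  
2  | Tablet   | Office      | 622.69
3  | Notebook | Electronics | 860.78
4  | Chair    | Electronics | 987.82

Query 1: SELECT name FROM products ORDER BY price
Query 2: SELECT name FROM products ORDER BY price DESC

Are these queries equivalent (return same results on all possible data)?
No, not equivalent

Query 1 returns: [('Stapler',), ('Tablet',), ('Notebook',), ('Chair',)]
Query 2 returns: [('Chair',), ('Notebook',), ('Tablet',), ('Stapler',)]

Reason: ASC vs DESC gives opposite ordering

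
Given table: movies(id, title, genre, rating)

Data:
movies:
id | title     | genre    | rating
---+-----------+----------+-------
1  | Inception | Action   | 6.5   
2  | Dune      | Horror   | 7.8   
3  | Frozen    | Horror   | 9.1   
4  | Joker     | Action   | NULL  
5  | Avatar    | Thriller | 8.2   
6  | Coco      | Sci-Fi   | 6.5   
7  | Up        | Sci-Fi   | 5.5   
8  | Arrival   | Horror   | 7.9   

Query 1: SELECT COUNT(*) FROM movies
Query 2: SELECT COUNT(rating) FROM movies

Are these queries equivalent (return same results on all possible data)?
No, not equivalent

Query 1 returns: [(8,)]
Query 2 returns: [(7,)]

Reason: COUNT(*) includes NULLs, COUNT(column) excludes them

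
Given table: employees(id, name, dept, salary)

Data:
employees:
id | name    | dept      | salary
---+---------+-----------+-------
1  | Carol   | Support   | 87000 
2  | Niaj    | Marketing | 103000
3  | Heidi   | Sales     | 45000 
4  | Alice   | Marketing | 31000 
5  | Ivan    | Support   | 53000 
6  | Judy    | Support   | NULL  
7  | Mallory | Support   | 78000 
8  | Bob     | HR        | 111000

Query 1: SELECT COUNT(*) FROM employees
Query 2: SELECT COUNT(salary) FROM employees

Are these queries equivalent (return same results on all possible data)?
No, not equivalent

Query 1 returns: [(8,)]
Query 2 returns: [(7,)]

Reason: COUNT(*) includes NULLs, COUNT(column) excludes them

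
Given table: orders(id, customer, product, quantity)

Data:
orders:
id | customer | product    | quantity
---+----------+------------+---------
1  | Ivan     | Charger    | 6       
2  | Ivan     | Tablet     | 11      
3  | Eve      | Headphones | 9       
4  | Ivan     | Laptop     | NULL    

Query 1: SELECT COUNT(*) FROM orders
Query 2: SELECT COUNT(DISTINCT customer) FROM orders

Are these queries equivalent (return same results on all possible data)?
No, not equivalent

Query 1 returns: [(4,)]
Query 2 returns: [(2,)]

Reason: COUNT(*) counts rows, COUNT(DISTINCT customer) counts unique customers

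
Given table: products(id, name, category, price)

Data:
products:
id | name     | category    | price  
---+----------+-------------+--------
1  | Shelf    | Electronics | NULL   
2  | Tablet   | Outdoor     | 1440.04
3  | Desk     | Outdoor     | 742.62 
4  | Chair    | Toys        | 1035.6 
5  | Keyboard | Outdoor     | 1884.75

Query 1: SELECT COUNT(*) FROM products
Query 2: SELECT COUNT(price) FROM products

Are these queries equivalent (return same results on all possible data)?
No, not equivalent

Query 1 returns: [(5,)]
Query 2 returns: [(4,)]

Reason: COUNT(*) includes NULLs, COUNT(column) excludes them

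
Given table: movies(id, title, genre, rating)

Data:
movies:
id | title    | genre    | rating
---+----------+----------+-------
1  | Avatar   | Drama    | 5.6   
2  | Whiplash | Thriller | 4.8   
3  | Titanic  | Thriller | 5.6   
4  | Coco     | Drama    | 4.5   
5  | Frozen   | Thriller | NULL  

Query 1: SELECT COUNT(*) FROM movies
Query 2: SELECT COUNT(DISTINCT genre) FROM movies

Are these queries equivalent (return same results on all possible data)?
No, not equivalent

Query 1 returns: [(5,)]
Query 2 returns: [(2,)]

Reason: COUNT(*) counts rows, COUNT(DISTINCT genre) counts unique genres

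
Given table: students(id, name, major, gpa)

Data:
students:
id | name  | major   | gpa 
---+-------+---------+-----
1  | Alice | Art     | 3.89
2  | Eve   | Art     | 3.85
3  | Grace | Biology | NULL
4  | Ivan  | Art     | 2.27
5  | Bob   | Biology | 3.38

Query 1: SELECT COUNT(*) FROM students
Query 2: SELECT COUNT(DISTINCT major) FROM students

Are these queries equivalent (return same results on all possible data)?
No, not equivalent

Query 1 returns: [(5,)]
Query 2 returns: [(2,)]

Reason: COUNT(*) counts rows, COUNT(DISTINCT major) counts unique majors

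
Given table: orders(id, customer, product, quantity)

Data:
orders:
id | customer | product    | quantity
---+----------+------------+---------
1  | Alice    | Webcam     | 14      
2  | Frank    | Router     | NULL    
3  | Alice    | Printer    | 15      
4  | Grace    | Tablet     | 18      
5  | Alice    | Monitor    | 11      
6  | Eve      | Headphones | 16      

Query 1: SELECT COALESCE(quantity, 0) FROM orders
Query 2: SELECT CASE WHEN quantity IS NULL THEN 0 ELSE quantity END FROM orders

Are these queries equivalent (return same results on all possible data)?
Yes, equivalent

Both queries return: [(0,), (11,), (14,), (15,), (16,), (18,)]

Reason: COALESCE vs CASE for NULL handling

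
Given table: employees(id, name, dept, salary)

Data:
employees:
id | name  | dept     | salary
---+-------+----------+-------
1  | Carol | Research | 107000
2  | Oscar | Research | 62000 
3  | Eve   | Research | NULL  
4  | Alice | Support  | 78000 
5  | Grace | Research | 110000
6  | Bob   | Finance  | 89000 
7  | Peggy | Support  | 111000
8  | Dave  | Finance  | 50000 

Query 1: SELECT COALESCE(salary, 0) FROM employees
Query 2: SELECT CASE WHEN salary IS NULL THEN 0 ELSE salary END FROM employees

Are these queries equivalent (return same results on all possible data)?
Yes, equivalent

Both queries return: [(0,), (50000,), (62000,), (78000,), (89000,), (107000,), (110000,), (111000,)]

Reason: COALESCE vs CASE for NULL handling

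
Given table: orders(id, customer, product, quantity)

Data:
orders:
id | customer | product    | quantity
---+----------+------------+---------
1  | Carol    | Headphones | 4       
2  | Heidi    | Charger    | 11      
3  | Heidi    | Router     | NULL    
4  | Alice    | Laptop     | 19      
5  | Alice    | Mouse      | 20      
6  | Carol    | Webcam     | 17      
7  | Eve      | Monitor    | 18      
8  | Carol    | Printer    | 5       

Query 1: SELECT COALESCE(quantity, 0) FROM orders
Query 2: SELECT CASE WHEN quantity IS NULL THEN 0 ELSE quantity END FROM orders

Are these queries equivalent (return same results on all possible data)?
Yes, equivalent

Both queries return: [(0,), (4,), (5,), (11,), (17,), (18,), (19,), (20,)]

Reason: COALESCE vs CASE for NULL handling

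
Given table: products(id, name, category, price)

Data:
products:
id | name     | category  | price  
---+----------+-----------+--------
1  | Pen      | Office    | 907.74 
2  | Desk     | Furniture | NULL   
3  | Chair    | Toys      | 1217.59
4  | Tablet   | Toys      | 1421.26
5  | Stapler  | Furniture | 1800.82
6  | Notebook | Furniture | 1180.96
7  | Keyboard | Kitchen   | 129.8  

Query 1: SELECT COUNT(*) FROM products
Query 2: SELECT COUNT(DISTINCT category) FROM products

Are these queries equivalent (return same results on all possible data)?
No, not equivalent

Query 1 returns: [(7,)]
Query 2 returns: [(4,)]

Reason: COUNT(*) counts rows, COUNT(DISTINCT category) counts unique categorys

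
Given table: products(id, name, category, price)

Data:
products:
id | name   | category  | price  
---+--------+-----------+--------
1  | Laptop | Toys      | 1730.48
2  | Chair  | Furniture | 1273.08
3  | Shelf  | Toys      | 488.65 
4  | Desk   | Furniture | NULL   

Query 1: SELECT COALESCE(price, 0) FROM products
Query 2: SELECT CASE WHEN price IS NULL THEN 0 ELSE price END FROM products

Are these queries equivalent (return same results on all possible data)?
Yes, equivalent

Both queries return: [(0,), (488.65,), (1273.08,), (1730.48,)]

Reason: COALESCE vs CASE for NULL handling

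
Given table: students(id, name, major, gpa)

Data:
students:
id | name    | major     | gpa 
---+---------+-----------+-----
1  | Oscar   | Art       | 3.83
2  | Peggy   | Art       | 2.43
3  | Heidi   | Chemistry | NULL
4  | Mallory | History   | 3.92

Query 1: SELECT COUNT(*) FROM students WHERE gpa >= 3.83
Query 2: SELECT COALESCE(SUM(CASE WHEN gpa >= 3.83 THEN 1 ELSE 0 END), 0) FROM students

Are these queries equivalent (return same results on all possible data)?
Yes, equivalent

Both queries return: [(2,)]

Reason: COUNT with WHERE vs conditional SUM (COALESCE handles empty-table NULL)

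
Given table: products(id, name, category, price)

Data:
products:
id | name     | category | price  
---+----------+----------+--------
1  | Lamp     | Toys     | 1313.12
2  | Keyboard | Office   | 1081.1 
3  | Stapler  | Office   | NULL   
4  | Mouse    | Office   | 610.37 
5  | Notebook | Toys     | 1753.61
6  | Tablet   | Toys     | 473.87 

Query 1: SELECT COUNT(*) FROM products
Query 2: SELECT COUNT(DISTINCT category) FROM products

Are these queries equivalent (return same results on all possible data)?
No, not equivalent

Query 1 returns: [(6,)]
Query 2 returns: [(2,)]

Reason: COUNT(*) counts rows, COUNT(DISTINCT category) counts unique categorys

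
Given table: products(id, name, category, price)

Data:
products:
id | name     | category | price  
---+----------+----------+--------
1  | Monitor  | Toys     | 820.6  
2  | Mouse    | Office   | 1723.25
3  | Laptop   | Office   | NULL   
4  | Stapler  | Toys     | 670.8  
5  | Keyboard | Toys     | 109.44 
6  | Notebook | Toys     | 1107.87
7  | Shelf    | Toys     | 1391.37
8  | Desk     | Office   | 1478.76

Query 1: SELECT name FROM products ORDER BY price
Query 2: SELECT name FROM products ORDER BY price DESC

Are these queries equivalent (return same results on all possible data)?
No, not equivalent

Query 1 returns: [('Laptop',), ('Keyboard',), ('Stapler',), ('Monitor',), ('Notebook',), ('Shelf',), ('Desk',), ('Mouse',)]
Query 2 returns: [('Mouse',), ('Desk',), ('Shelf',), ('Notebook',), ('Monitor',), ('Stapler',), ('Keyboard',), ('Laptop',)]

Reason: ASC vs DESC gives opposite ordering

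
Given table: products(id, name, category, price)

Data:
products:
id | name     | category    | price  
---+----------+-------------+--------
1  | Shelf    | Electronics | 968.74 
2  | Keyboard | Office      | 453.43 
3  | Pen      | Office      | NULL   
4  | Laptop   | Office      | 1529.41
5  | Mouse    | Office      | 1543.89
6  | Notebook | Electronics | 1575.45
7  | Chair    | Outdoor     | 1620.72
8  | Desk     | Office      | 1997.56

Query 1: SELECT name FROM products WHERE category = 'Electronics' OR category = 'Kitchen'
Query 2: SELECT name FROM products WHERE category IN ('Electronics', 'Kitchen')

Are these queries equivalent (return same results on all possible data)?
Yes, equivalent

Both queries return: [('Notebook',), ('Shelf',)]

Reason: OR vs IN are equivalent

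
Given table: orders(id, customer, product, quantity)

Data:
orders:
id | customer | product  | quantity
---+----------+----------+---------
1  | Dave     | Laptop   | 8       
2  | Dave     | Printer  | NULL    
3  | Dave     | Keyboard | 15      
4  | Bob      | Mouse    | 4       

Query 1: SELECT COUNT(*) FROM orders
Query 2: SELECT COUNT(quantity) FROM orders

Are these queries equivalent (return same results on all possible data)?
No, not equivalent

Query 1 returns: [(4,)]
Query 2 returns: [(3,)]

Reason: COUNT(*) includes NULLs, COUNT(column) excludes them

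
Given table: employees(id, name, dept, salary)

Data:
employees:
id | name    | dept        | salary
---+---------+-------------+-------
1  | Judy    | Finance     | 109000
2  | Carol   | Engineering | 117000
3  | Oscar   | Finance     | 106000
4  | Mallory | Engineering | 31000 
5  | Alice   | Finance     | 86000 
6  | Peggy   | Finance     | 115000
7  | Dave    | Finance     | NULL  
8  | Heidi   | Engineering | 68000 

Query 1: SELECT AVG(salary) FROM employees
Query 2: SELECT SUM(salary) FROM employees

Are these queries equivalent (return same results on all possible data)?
No, not equivalent

Query 1 returns: [(90285.71428571429,)]
Query 2 returns: [(632000,)]

Reason: AVG vs SUM give different aggregate values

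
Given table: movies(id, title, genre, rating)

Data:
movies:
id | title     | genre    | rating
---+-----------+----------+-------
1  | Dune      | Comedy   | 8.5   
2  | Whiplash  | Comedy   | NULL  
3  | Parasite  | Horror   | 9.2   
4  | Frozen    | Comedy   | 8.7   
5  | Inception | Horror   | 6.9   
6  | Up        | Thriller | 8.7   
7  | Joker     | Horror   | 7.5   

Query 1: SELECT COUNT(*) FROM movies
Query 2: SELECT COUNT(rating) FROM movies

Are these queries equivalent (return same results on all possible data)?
No, not equivalent

Query 1 returns: [(7,)]
Query 2 returns: [(6,)]

Reason: COUNT(*) includes NULLs, COUNT(column) excludes them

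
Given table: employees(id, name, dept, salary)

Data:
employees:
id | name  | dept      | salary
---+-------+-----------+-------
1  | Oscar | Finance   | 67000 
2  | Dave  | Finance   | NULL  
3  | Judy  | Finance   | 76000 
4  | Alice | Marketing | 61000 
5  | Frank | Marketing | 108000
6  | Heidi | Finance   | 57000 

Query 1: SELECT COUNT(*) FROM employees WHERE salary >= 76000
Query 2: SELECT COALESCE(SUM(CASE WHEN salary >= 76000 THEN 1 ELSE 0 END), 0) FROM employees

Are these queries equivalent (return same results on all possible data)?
Yes, equivalent

Both queries return: [(2,)]

Reason: COUNT with WHERE vs conditional SUM (COALESCE handles empty-table NULL)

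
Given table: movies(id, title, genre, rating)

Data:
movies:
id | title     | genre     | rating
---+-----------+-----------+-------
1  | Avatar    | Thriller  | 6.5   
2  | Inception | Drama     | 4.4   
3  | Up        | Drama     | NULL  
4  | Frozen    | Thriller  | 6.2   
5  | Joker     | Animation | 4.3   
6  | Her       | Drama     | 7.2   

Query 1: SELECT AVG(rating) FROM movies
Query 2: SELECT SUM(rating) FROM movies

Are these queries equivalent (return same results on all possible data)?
No, not equivalent

Query 1 returns: [(5.720000000000001,)]
Query 2 returns: [(28.6,)]

Reason: AVG vs SUM give different aggregate values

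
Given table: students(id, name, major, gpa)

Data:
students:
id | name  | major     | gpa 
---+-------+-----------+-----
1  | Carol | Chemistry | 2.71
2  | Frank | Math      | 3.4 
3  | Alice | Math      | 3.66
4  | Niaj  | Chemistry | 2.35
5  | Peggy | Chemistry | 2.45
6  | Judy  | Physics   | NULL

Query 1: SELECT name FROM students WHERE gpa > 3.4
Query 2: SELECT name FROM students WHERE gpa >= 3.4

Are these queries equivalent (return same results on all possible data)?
No, not equivalent

Query 1 returns: [('Alice',)]
Query 2 returns: [('Frank',), ('Alice',)]

Reason: > vs >= gives different results when gpa = 3.4 exists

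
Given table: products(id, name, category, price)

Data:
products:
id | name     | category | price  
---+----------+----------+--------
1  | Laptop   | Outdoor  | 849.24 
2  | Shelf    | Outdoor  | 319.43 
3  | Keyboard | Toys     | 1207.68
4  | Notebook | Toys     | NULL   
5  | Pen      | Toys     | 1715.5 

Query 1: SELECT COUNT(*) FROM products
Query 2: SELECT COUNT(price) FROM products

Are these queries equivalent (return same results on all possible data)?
No, not equivalent

Query 1 returns: [(5,)]
Query 2 returns: [(4,)]

Reason: COUNT(*) includes NULLs, COUNT(column) excludes them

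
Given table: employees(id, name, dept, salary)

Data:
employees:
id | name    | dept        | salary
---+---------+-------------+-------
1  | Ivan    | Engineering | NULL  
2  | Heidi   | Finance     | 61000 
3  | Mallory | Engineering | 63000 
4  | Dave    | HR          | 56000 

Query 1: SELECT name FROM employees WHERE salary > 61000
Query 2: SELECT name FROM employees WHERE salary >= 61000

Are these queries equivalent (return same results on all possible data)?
No, not equivalent

Query 1 returns: [('Mallory',)]
Query 2 returns: [('Heidi',), ('Mallory',)]

Reason: > vs >= gives different results when salary = 61000 exists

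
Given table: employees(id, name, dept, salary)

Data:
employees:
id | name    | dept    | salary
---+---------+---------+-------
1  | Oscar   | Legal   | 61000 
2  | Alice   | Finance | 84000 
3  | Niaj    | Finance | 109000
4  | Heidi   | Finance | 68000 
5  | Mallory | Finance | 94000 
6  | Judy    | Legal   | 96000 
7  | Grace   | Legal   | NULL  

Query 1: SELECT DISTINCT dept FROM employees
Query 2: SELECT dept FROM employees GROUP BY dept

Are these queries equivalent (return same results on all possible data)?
Yes, equivalent

Both queries return: [('Finance',), ('Legal',)]

Reason: Both get unique depts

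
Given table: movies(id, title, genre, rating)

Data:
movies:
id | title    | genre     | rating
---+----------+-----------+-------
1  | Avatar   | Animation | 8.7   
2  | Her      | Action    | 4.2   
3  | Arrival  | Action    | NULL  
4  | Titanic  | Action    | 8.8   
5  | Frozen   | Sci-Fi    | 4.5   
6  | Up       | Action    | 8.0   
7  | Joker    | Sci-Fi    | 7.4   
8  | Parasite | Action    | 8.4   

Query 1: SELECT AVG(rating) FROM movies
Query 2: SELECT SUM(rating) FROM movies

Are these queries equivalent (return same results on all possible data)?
No, not equivalent

Query 1 returns: [(7.142857142857143,)]
Query 2 returns: [(50.0,)]

Reason: AVG vs SUM give different aggregate values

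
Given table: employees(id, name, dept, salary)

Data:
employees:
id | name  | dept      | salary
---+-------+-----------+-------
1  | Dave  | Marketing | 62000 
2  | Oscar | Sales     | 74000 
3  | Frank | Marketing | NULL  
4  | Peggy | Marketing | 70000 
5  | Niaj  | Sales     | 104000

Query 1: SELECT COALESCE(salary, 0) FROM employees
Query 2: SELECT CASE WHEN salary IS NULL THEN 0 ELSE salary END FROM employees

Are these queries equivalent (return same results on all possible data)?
Yes, equivalent

Both queries return: [(0,), (62000,), (70000,), (74000,), (104000,)]

Reason: COALESCE vs CASE for NULL handling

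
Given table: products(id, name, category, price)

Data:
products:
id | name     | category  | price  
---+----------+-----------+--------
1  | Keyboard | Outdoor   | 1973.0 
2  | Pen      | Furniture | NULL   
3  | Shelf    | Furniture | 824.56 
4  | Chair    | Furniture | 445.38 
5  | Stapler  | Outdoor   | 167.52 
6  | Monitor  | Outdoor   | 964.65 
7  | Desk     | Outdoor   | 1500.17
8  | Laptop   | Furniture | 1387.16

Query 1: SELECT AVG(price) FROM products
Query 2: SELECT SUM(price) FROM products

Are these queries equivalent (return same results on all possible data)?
No, not equivalent

Query 1 returns: [(1037.4914285714287,)]
Query 2 returns: [(7262.4400000000005,)]

Reason: AVG vs SUM give different aggregate values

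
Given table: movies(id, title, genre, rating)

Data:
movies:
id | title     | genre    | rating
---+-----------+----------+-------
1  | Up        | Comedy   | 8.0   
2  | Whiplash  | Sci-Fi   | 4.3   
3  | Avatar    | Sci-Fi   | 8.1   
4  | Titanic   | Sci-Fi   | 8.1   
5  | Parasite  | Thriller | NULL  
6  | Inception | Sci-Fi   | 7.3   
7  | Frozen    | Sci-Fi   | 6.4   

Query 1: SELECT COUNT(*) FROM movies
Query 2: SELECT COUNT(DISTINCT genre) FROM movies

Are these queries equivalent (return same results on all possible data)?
No, not equivalent

Query 1 returns: [(7,)]
Query 2 returns: [(3,)]

Reason: COUNT(*) counts rows, COUNT(DISTINCT genre) counts unique genres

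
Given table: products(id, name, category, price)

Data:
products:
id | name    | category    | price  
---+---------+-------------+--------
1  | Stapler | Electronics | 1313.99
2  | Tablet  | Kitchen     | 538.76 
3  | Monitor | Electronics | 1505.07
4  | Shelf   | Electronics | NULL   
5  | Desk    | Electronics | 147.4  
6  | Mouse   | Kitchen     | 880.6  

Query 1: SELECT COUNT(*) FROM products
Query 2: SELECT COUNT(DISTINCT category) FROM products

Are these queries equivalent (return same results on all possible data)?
No, not equivalent

Query 1 returns: [(6,)]
Query 2 returns: [(2,)]

Reason: COUNT(*) counts rows, COUNT(DISTINCT category) counts unique categorys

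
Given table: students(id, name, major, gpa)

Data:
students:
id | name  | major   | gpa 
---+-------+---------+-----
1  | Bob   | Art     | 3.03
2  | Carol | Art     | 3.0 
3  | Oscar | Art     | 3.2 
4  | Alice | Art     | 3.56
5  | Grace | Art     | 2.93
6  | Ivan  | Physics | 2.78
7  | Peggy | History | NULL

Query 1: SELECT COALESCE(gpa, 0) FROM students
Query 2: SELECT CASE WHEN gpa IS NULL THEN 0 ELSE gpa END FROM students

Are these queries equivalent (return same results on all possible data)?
Yes, equivalent

Both queries return: [(0,), (2.78,), (2.93,), (3.0,), (3.03,), (3.2,), (3.56,)]

Reason: COALESCE vs CASE for NULL handling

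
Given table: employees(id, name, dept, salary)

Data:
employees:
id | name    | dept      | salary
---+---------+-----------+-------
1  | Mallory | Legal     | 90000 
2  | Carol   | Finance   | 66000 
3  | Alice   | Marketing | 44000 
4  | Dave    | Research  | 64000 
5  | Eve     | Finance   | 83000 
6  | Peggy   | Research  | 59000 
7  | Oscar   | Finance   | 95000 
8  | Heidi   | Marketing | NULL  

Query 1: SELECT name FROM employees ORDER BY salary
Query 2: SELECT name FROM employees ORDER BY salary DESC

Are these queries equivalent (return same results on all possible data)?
No, not equivalent

Query 1 returns: [('Heidi',), ('Alice',), ('Peggy',), ('Dave',), ('Carol',), ('Eve',), ('Mallory',), ('Oscar',)]
Query 2 returns: [('Oscar',), ('Mallory',), ('Eve',), ('Carol',), ('Dave',), ('Peggy',), ('Alice',), ('Heidi',)]

Reason: ASC vs DESC gives opposite ordering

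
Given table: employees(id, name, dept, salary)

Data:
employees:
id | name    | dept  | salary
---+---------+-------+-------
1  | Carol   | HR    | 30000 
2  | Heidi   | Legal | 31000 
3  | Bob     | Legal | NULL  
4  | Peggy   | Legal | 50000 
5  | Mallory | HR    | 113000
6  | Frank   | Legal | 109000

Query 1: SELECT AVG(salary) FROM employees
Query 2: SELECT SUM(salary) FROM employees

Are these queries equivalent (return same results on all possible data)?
No, not equivalent

Query 1 returns: [(66600.0,)]
Query 2 returns: [(333000,)]

Reason: AVG vs SUM give different aggregate values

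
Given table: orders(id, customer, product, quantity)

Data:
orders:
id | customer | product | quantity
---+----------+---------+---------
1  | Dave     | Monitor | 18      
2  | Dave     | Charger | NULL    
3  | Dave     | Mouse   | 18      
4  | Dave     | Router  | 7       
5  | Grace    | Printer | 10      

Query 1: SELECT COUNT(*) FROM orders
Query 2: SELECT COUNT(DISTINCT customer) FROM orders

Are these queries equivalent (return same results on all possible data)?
No, not equivalent

Query 1 returns: [(5,)]
Query 2 returns: [(2,)]

Reason: COUNT(*) counts rows, COUNT(DISTINCT customer) counts unique customers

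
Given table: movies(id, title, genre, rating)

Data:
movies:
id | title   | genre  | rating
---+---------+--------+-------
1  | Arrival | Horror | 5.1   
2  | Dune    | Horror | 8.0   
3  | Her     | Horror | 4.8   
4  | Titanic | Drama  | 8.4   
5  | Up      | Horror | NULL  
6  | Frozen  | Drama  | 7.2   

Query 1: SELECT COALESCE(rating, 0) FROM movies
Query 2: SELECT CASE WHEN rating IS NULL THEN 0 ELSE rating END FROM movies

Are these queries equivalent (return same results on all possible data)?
Yes, equivalent

Both queries return: [(0,), (4.8,), (5.1,), (7.2,), (8.0,), (8.4,)]

Reason: COALESCE vs CASE for NULL handling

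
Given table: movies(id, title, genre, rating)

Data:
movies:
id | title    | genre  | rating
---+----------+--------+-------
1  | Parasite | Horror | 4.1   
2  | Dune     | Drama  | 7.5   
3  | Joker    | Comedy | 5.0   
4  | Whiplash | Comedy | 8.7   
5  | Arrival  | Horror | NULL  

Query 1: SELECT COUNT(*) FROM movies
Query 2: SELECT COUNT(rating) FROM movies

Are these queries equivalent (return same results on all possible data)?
No, not equivalent

Query 1 returns: [(5,)]
Query 2 returns: [(4,)]

Reason: COUNT(*) includes NULLs, COUNT(column) excludes them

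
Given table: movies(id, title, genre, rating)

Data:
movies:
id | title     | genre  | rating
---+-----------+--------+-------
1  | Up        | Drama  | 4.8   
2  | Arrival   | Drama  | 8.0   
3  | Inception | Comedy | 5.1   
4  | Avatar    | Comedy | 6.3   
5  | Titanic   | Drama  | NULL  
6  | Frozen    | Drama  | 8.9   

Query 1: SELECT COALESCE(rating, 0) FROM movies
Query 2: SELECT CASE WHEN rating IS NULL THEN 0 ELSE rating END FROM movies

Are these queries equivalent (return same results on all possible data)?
Yes, equivalent

Both queries return: [(0,), (4.8,), (5.1,), (6.3,), (8.0,), (8.9,)]

Reason: COALESCE vs CASE for NULL handling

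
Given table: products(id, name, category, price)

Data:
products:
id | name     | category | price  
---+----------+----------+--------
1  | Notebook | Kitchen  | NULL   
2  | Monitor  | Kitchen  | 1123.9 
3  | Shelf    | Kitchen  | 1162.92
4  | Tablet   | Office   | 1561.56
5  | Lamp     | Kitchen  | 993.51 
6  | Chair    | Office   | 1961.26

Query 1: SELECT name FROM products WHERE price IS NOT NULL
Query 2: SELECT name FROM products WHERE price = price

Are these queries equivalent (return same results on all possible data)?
Yes, equivalent

Both queries return: [('Chair',), ('Lamp',), ('Monitor',), ('Shelf',), ('Tablet',)]

Reason: IS NOT NULL vs self-equality (both exclude NULLs)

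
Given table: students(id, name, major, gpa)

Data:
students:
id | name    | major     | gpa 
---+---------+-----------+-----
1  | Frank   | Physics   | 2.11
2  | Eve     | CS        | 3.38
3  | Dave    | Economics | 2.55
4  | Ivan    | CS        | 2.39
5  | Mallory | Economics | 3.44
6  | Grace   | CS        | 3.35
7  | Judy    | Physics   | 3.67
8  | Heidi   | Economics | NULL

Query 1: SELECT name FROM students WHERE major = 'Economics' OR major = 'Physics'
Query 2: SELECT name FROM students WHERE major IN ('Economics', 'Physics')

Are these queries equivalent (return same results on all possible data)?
Yes, equivalent

Both queries return: [('Dave',), ('Frank',), ('Heidi',), ('Judy',), ('Mallory',)]

Reason: OR vs IN are equivalent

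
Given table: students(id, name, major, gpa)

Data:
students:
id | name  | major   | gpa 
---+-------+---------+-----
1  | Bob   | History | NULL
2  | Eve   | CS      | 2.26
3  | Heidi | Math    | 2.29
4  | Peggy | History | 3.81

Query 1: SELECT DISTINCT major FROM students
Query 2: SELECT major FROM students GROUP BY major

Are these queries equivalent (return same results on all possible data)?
Yes, equivalent

Both queries return: [('CS',), ('History',), ('Math',)]

Reason: Both get unique majors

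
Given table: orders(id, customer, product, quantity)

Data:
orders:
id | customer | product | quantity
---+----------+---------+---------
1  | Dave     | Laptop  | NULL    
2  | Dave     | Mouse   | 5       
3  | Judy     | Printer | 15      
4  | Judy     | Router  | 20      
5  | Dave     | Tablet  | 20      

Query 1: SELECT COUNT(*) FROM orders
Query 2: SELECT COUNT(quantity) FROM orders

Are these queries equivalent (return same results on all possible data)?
No, not equivalent

Query 1 returns: [(5,)]
Query 2 returns: [(4,)]

Reason: COUNT(*) includes NULLs, COUNT(column) excludes them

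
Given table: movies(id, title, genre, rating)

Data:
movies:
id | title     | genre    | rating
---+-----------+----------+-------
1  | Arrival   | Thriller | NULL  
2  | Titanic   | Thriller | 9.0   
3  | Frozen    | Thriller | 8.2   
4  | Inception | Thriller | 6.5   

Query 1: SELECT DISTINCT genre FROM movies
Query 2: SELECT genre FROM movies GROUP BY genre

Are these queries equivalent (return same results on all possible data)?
Yes, equivalent

Both queries return: [('Thriller',)]

Reason: Both get unique genres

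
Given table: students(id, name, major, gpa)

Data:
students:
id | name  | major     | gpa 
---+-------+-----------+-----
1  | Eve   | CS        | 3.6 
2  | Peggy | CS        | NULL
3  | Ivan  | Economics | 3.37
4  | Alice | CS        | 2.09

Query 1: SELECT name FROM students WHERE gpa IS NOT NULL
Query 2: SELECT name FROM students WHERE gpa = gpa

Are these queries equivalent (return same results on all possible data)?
Yes, equivalent

Both queries return: [('Alice',), ('Eve',), ('Ivan',)]

Reason: IS NOT NULL vs self-equality (both exclude NULLs)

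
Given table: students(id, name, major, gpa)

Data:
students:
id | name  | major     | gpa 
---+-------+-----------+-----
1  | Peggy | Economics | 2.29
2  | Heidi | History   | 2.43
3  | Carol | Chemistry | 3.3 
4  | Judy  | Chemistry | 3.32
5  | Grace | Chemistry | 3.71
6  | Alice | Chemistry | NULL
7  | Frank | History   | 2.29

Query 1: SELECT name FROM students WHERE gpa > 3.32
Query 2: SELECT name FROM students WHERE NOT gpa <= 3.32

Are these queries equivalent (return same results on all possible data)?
Yes, equivalent

Both queries return: [('Grace',)]

Reason: Both filter gpa > 3.32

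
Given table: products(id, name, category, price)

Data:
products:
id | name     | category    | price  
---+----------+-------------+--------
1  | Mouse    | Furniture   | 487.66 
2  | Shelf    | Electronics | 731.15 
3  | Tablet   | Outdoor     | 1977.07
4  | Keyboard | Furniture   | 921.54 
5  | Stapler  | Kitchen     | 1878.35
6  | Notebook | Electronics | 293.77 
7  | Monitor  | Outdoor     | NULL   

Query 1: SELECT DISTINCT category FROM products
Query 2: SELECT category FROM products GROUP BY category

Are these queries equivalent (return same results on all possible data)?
Yes, equivalent

Both queries return: [('Electronics',), ('Furniture',), ('Kitchen',), ('Outdoor',)]

Reason: Both get unique categorys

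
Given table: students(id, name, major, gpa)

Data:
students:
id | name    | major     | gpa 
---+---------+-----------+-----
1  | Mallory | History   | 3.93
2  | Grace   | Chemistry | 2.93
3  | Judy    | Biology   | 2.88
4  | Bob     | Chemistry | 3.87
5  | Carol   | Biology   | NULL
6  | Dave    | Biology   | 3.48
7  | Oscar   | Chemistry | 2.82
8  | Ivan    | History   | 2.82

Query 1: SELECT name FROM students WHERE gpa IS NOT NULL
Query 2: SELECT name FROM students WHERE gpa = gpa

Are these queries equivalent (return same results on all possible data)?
Yes, equivalent

Both queries return: [('Bob',), ('Dave',), ('Grace',), ('Ivan',), ('Judy',), ('Mallory',), ('Oscar',)]

Reason: IS NOT NULL vs self-equality (both exclude NULLs)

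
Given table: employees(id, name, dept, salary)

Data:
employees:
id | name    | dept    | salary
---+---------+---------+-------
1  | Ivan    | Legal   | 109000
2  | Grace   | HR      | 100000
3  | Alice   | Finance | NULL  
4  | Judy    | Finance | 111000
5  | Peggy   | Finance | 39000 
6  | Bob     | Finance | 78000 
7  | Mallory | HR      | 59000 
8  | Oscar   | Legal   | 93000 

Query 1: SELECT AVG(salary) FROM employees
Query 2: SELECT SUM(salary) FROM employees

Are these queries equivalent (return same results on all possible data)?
No, not equivalent

Query 1 returns: [(84142.85714285714,)]
Query 2 returns: [(589000,)]

Reason: AVG vs SUM give different aggregate values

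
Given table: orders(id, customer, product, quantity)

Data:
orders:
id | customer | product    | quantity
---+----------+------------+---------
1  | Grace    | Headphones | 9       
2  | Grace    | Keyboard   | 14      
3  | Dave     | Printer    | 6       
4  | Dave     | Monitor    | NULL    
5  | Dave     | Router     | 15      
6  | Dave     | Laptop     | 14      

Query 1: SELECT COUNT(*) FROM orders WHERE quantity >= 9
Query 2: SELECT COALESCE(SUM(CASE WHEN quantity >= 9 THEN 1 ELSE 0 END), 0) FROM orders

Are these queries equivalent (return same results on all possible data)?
Yes, equivalent

Both queries return: [(4,)]

Reason: COUNT with WHERE vs conditional SUM (COALESCE handles empty-table NULL)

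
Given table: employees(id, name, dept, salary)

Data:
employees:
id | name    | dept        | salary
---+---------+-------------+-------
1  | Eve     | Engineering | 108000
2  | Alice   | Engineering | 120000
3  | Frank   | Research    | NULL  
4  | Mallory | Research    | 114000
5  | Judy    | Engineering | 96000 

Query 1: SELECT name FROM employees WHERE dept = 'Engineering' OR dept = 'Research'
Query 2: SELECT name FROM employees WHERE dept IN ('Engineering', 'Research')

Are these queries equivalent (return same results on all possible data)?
Yes, equivalent

Both queries return: [('Alice',), ('Eve',), ('Frank',), ('Judy',), ('Mallory',)]

Reason: OR vs IN are equivalent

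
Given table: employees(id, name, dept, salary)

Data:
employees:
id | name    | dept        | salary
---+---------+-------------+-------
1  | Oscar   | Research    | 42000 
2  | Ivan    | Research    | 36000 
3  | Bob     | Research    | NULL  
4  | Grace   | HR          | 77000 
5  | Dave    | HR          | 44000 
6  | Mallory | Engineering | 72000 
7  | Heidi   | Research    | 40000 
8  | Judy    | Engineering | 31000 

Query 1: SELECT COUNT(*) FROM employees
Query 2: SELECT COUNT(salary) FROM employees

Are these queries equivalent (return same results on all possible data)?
No, not equivalent

Query 1 returns: [(8,)]
Query 2 returns: [(7,)]

Reason: COUNT(*) includes NULLs, COUNT(column) excludes them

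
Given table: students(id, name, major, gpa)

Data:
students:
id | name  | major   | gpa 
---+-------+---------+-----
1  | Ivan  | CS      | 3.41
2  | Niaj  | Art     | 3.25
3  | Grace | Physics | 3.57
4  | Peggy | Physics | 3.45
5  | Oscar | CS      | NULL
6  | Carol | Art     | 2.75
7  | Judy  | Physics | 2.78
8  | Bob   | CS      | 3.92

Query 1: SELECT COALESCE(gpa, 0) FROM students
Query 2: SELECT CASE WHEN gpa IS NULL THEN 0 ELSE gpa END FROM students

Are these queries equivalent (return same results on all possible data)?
Yes, equivalent

Both queries return: [(0,), (2.75,), (2.78,), (3.25,), (3.41,), (3.45,), (3.57,), (3.92,)]

Reason: COALESCE vs CASE for NULL handling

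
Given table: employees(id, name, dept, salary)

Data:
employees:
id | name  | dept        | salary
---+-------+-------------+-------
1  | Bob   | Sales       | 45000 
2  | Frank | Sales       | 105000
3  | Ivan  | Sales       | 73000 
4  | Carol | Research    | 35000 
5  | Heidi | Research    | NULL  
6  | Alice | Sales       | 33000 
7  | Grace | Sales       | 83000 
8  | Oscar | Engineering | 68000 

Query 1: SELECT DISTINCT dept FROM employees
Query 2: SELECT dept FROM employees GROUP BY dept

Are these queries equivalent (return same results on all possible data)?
Yes, equivalent

Both queries return: [('Engineering',), ('Research',), ('Sales',)]

Reason: Both get unique depts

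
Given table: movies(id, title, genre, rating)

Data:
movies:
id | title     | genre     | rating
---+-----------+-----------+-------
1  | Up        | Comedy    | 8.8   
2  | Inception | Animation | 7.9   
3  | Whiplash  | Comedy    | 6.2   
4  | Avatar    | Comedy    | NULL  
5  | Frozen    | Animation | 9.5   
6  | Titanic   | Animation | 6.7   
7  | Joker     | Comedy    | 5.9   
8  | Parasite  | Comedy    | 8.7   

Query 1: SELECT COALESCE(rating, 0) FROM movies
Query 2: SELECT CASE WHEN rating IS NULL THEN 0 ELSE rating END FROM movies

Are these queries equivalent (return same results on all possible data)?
Yes, equivalent

Both queries return: [(0,), (5.9,), (6.2,), (6.7,), (7.9,), (8.7,), (8.8,), (9.5,)]

Reason: COALESCE vs CASE for NULL handling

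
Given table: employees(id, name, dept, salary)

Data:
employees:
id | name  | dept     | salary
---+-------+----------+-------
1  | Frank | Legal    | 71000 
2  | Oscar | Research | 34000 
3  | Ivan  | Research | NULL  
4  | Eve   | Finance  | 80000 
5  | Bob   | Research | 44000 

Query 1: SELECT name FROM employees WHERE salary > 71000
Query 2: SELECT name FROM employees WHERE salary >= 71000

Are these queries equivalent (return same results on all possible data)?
No, not equivalent

Query 1 returns: [('Eve',)]
Query 2 returns: [('Frank',), ('Eve',)]

Reason: > vs >= gives different results when salary = 71000 exists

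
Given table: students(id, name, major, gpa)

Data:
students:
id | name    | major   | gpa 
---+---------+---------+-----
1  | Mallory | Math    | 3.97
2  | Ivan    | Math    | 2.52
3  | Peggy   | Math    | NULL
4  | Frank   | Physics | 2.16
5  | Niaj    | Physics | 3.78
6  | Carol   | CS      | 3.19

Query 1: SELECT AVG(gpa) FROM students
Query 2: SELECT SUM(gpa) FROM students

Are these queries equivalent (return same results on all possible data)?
No, not equivalent

Query 1 returns: [(3.124,)]
Query 2 returns: [(15.620000000000001,)]

Reason: AVG vs SUM give different aggregate values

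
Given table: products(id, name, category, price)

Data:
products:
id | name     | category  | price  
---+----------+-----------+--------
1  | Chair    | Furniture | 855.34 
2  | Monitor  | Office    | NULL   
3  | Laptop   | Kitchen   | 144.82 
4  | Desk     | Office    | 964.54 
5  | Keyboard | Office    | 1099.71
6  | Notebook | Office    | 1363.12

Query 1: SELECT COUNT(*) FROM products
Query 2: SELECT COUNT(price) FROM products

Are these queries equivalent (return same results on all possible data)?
No, not equivalent

Query 1 returns: [(6,)]
Query 2 returns: [(5,)]

Reason: COUNT(*) includes NULLs, COUNT(column) excludes them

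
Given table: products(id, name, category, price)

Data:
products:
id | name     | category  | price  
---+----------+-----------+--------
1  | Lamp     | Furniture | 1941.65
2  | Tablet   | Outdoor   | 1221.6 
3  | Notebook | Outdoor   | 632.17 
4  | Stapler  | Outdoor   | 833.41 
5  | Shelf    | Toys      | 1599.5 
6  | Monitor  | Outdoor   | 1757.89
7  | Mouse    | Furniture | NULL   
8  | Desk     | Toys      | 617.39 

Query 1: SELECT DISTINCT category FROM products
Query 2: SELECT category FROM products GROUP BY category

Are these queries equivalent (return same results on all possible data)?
Yes, equivalent

Both queries return: [('Furniture',), ('Outdoor',), ('Toys',)]

Reason: Both get unique categorys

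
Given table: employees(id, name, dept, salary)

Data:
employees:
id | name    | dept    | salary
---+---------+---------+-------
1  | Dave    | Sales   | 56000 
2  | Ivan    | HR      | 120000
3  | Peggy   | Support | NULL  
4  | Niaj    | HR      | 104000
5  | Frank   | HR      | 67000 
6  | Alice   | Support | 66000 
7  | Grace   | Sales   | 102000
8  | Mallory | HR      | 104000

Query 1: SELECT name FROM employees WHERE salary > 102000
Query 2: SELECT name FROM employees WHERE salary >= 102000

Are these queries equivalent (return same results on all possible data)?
No, not equivalent

Query 1 returns: [('Ivan',), ('Niaj',), ('Mallory',)]
Query 2 returns: [('Ivan',), ('Niaj',), ('Grace',), ('Mallory',)]

Reason: > vs >= gives different results when salary = 102000 exists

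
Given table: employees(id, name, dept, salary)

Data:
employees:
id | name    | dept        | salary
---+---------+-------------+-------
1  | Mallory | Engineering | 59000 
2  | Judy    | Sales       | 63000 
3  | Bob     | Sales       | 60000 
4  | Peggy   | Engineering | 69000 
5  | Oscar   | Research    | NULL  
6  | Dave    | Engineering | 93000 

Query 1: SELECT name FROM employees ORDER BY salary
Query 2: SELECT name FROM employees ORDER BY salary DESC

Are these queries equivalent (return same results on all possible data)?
No, not equivalent

Query 1 returns: [('Oscar',), ('Mallory',), ('Bob',), ('Judy',), ('Peggy',), ('Dave',)]
Query 2 returns: [('Dave',), ('Peggy',), ('Judy',), ('Bob',), ('Mallory',), ('Oscar',)]

Reason: ASC vs DESC gives opposite ordering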